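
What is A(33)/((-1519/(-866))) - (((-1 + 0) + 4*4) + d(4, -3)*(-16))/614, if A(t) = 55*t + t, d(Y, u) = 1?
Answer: 140375353/133238 ≈ 1053.6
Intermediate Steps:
A(t) = 56*t
A(33)/((-1519/(-866))) - (((-1 + 0) + 4*4) + d(4, -3)*(-16))/614 = (56*33)/((-1519/(-866))) - (((-1 + 0) + 4*4) + 1*(-16))/614 = 1848/((-1519*(-1/866))) - ((-1 + 16) - 16)*(1/614) = 1848/(1519/866) - (15 - 16)*(1/614) = 1848*(866/1519) - 1*(-1)*(1/614) = 228624/217 + 1*(1/614) = 228624/217 + 1/614 = 140375353/133238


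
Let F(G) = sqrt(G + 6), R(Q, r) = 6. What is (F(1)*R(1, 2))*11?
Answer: 66*sqrt(7) ≈ 174.62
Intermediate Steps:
F(G) = sqrt(6 + G)
(F(1)*R(1, 2))*11 = (sqrt(6 + 1)*6)*11 = (sqrt(7)*6)*11 = (6*sqrt(7))*11 = 66*sqrt(7)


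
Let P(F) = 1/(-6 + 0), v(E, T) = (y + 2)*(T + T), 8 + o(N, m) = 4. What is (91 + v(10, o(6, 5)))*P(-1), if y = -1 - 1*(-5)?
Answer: -43/6 ≈ -7.1667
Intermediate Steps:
o(N, m) = -4 (o(N, m) = -8 + 4 = -4)
y = 4 (y = -1 + 5 = 4)
v(E, T) = 12*T (v(E, T) = (4 + 2)*(T + T) = 6*(2*T) = 12*T)
P(F) = -1/6 (P(F) = 1/(-6) = -1/6)
(91 + v(10, o(6, 5)))*P(-1) = (91 + 12*(-4))*(-1/6) = (91 - 48)*(-1/6) = 43*(-1/6) = -43/6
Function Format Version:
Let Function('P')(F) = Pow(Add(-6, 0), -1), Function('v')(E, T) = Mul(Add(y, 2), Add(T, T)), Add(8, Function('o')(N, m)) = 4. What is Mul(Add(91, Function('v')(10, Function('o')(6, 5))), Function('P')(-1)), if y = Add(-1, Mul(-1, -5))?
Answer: Rational(-43, 6) ≈ -7.1667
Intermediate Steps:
Function('o')(N, m) = -4 (Function('o')(N, m) = Add(-8, 4) = -4)
y = 4 (y = Add(-1, 5) = 4)
Function('v')(E, T) = Mul(12, T) (Function('v')(E, T) = Mul(Add(4, 2), Add(T, T)) = Mul(6, Mul(2, T)) = Mul(12, T))
Function('P')(F) = Rational(-1, 6) (Function('P')(F) = Pow(-6, -1) = Rational(-1, 6))
Mul(Add(91, Function('v')(10, Function('o')(6, 5))), Function('P')(-1)) = Mul(Add(91, Mul(12, -4)), Rational(-1, 6)) = Mul(Add(91, -48), Rational(-1, 6)) = Mul(43, Rational(-1, 6)) = Rational(-43, 6)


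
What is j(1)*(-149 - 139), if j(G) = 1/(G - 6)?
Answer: 288/5 ≈ 57.600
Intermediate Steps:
j(G) = 1/(-6 + G)
j(1)*(-149 - 139) = (-149 - 139)/(-6 + 1) = -288/(-5) = -⅕*(-288) = 288/5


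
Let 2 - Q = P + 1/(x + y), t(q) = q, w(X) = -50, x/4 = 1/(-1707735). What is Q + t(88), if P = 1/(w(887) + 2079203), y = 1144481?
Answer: 365727837998330312884/4063642705593810243 ≈ 90.000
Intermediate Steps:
x = -4/1707735 (x = 4/(-1707735) = 4*(-1/1707735) = -4/1707735 ≈ -2.3423e-6)
P = 1/2079153 (P = 1/(-50 + 2079203) = 1/2079153 ≈ 4.8097e-7)
Q = 8127279906075011500/4063642705593810243 (Q = 2 - (1/2079153 + 1/(-4/1707735 + 1144481)) = 2 - (1/2079153 + 1/(1954470260531/1707735)) = 2 - (1/2079153 + 1707735/1954470260531) = 2 - 1*5505112608986/4063642705593810243 = 2 - 5505112608986/4063642705593810243 = 8127279906075011500/4063642705593810243 ≈ 2.0000)
Q + t(88) = 8127279906075011500/4063642705593810243 + 88 = 365727837998330312884/4063642705593810243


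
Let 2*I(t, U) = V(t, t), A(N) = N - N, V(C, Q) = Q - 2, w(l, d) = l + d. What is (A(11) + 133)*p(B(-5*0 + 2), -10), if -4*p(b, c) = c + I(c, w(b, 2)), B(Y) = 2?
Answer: 532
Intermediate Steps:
w(l, d) = d + l
V(C, Q) = -2 + Q
A(N) = 0
I(t, U) = -1 + t/2 (I(t, U) = (-2 + t)/2 = -1 + t/2)
p(b, c) = ¼ - 3*c/8 (p(b, c) = -(c + (-1 + c/2))/4 = -(-1 + 3*c/2)/4 = ¼ - 3*c/8)
(A(11) + 133)*p(B(-5*0 + 2), -10) = (0 + 133)*(¼ - 3/8*(-10)) = 133*(¼ + 15/4) = 133*4 = 532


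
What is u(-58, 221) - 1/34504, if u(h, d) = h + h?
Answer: -4002465/34504 ≈ -116.00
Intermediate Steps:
u(h, d) = 2*h
u(-58, 221) - 1/34504 = 2*(-58) - 1/34504 = -116 - 1*1/34504 = -116 - 1/34504 = -4002465/34504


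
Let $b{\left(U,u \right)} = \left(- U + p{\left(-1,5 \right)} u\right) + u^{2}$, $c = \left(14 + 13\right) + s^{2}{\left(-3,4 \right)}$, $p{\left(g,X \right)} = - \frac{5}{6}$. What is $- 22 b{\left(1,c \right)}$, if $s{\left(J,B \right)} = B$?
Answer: $- \frac{119603}{3} \approx -39868.0$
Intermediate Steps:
$p{\left(g,X \right)} = - \frac{5}{6}$ ($p{\left(g,X \right)} = \left(-5\right) \frac{1}{6} = - \frac{5}{6}$)
$c = 43$ ($c = \left(14 + 13\right) + 4^{2} = 27 + 16 = 43$)
$b{\left(U,u \right)} = u^{2} - U - \frac{5 u}{6}$ ($b{\left(U,u \right)} = \left(- U - \frac{5 u}{6}\right) + u^{2} = u^{2} - U - \frac{5 u}{6}$)
$- 22 b{\left(1,c \right)} = - 22 \left(43^{2} - 1 - \frac{215}{6}\right) = - 22 \left(1849 - 1 - \frac{215}{6}\right) = \left(-22\right) \frac{10873}{6} = - \frac{119603}{3}$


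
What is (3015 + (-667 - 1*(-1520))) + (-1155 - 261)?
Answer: 2452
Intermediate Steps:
(3015 + (-667 - 1*(-1520))) + (-1155 - 261) = (3015 + (-667 + 1520)) - 1416 = (3015 + 853) - 1416 = 3868 - 1416 = 2452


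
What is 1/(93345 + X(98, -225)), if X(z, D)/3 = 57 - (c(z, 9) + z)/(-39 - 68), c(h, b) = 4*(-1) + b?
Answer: 107/10006521 ≈ 1.0693e-5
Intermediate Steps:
c(h, b) = -4 + b
X(z, D) = 18312/107 + 3*z/107 (X(z, D) = 3*(57 - ((-4 + 9) + z)/(-39 - 68)) = 3*(57 - (5 + z)/(-107)) = 3*(57 - (5 + z)*(-1)/107) = 3*(57 - (-5/107 - z/107)) = 3*(57 + (5/107 + z/107)) = 3*(6104/107 + z/107) = 18312/107 + 3*z/107)
1/(93345 + X(98, -225)) = 1/(93345 + (18312/107 + (3/107)*98)) = 1/(93345 + (18312/107 + 294/107)) = 1/(93345 + 18606/107) = 1/(10006521/107) = 107/10006521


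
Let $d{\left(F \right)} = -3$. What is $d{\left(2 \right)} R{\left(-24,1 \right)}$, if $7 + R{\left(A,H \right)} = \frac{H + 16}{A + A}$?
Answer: $\frac{353}{16} \approx 22.063$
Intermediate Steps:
$R{\left(A,H \right)} = -7 + \frac{16 + H}{2 A}$ ($R{\left(A,H \right)} = -7 + \frac{H + 16}{A + A} = -7 + \frac{16 + H}{2 A}$)
$d{\left(2 \right)} R{\left(-24,1 \right)} = - 3 \frac{16 + 1 - -336}{2 \left(-24\right)} = - 3 \cdot \frac{1}{2} \left(- \frac{1}{24}\right) \left(16 + 1 + 336\right) = - 3 \cdot \frac{1}{2} \left(- \frac{1}{24}\right) 353 = \left(-3\right) \left(- \frac{353}{48}\right) = \frac{353}{16}$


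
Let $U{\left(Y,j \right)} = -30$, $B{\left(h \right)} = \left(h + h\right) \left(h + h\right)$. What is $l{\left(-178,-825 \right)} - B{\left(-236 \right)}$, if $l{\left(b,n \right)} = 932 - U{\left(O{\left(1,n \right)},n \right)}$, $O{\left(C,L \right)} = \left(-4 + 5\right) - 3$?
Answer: $-221822$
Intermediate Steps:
$O{\left(C,L \right)} = -2$ ($O{\left(C,L \right)} = 1 - 3 = -2$)
$B{\left(h \right)} = 4 h^{2}$ ($B{\left(h \right)} = 2 h 2 h = 4 h^{2}$)
$l{\left(b,n \right)} = 962$ ($l{\left(b,n \right)} = 932 - -30 = 932 + 30 = 962$)
$l{\left(-178,-825 \right)} - B{\left(-236 \right)} = 962 - 4 \left(-236\right)^{2} = 962 - 4 \cdot 55696 = 962 - 222784 = -221822$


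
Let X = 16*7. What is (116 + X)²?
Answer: 51984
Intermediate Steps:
X = 112
(116 + X)² = (116 + 112)² = 228² = 51984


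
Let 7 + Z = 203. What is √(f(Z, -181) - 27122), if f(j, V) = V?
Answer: I*√27303 ≈ 165.24*I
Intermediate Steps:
Z = 196 (Z = -7 + 203 = 196)
√(f(Z, -181) - 27122) = √(-181 - 27122) = √(-27303) = I*√27303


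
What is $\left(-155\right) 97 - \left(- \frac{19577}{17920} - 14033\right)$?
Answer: $- \frac{17936263}{17920} \approx -1000.9$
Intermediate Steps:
$\left(-155\right) 97 - \left(- \frac{19577}{17920} - 14033\right) = -15035 - \left(\left(-19577\right) \frac{1}{17920} - 14033\right) = -15035 - \left(- \frac{19577}{17920} - 14033\right) = -15035 - - \frac{251490937}{17920} = -15035 + \frac{251490937}{17920} = - \frac{17936263}{17920}$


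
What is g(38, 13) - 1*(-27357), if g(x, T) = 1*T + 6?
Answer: 27376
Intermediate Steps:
g(x, T) = 6 + T (g(x, T) = T + 6 = 6 + T)
g(38, 13) - 1*(-27357) = (6 + 13) - 1*(-27357) = 19 + 27357 = 27376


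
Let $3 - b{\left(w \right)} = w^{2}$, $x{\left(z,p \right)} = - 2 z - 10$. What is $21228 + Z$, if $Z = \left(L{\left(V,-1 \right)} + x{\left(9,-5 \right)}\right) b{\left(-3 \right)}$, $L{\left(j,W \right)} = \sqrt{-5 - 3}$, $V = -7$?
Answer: $21396 - 12 i \sqrt{2} \approx 21396.0 - 16.971 i$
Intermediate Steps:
$x{\left(z,p \right)} = -10 - 2 z$
$L{\left(j,W \right)} = 2 i \sqrt{2}$ ($L{\left(j,W \right)} = \sqrt{-8} = 2 i \sqrt{2}$)
$b{\left(w \right)} = 3 - w^{2}$
$Z = 168 - 12 i \sqrt{2}$ ($Z = \left(2 i \sqrt{2} - 28\right) \left(3 - \left(-3\right)^{2}\right) = \left(2 i \sqrt{2} - 28\right) \left(3 - 9\right) = \left(-28 + 2 i \sqrt{2}\right) \left(-6\right) = 168 - 12 i \sqrt{2} \approx 168.0 - 16.971 i$)
$21228 + Z = 21228 + \left(168 - 12 i \sqrt{2}\right) = 21396 - 12 i \sqrt{2}$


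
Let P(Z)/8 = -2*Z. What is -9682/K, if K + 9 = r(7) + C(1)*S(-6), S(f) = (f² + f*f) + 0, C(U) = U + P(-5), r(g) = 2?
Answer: -9682/5825 ≈ -1.6621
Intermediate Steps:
P(Z) = -16*Z (P(Z) = 8*(-2*Z) = -16*Z)
C(U) = 80 + U (C(U) = U - 16*(-5) = U + 80 = 80 + U)
S(f) = 2*f² (S(f) = (f² + f²) + 0 = 2*f² + 0 = 2*f²)
K = 5825 (K = -9 + (2 + (80 + 1)*(2*(-6)²)) = -9 + (2 + 81*(2*36)) = -9 + (2 + 81*72) = -9 + (2 + 5832) = -9 + 5834 = 5825)
-9682/K = -9682/5825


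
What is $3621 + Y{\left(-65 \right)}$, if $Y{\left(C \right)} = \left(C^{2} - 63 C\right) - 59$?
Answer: $11882$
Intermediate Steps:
$Y{\left(C \right)} = -59 + C^{2} - 63 C$
$3621 + Y{\left(-65 \right)} = 3621 - \left(-4036 - 4225\right) = 3621 + \left(-59 + 4225 + 4095\right) = 3621 + 8261 = 11882$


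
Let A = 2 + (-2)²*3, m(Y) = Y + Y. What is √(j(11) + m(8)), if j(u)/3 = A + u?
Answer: √91 ≈ 9.5394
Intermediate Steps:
m(Y) = 2*Y
A = 14 (A = 2 + 4*3 = 2 + 12 = 14)
j(u) = 42 + 3*u (j(u) = 3*(14 + u) = 42 + 3*u)
√(j(11) + m(8)) = √((42 + 3*11) + 2*8) = √((42 + 33) + 16) = √(75 + 16) = √91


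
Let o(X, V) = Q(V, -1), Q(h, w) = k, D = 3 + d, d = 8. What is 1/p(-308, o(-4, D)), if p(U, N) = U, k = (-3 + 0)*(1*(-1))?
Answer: -1/308 ≈ -0.0032468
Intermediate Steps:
k = 3 (k = -3*(-1) = 3)
D = 11 (D = 3 + 8 = 11)
Q(h, w) = 3
o(X, V) = 3
1/p(-308, o(-4, D)) = 1/(-308) = -1/308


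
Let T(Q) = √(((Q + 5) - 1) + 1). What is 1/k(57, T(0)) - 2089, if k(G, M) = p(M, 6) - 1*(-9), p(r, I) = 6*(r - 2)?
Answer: -119072/57 + 2*√5/57 ≈ -2088.9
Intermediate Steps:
p(r, I) = -12 + 6*r (p(r, I) = 6*(-2 + r) = -12 + 6*r)
T(Q) = √(5 + Q) (T(Q) = √(((5 + Q) - 1) + 1) = √((4 + Q) + 1) = √(5 + Q))
k(G, M) = -3 + 6*M (k(G, M) = (-12 + 6*M) - 1*(-9) = (-12 + 6*M) + 9 = -3 + 6*M)
1/k(57, T(0)) - 2089 = 1/(-3 + 6*√(5 + 0)) - 2089 = 1/(-3 + 6*√5) - 2089 = -2089 + 1/(-3 + 6*√5)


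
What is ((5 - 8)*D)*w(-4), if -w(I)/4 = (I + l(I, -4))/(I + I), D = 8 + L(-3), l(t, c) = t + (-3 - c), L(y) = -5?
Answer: 63/2 ≈ 31.500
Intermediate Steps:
l(t, c) = -3 + t - c
D = 3 (D = 8 - 5 = 3)
w(I) = -2*(1 + 2*I)/I (w(I) = -4*(I + (-3 + I - 1*(-4)))/(I + I) = -4*(I + (-3 + I + 4))/(2*I) = -4*(I + (1 + I))*1/(2*I) = -4*(1 + 2*I)*1/(2*I) = -2*(1 + 2*I)/I)
((5 - 8)*D)*w(-4) = ((5 - 8)*3)*(-4 - 2/(-4)) = (-3*3)*(-4 - 2*(-1/4)) = -9*(-4 + 1/2) = -9*(-7/2) = 63/2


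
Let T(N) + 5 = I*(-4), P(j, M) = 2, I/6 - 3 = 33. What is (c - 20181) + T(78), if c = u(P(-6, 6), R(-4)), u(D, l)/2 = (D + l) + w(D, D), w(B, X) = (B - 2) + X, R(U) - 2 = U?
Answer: -21046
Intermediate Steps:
I = 216 (I = 18 + 6*33 = 18 + 198 = 216)
R(U) = 2 + U
w(B, X) = -2 + B + X (w(B, X) = (-2 + B) + X = -2 + B + X)
u(D, l) = -4 + 2*l + 6*D (u(D, l) = 2*((D + l) + (-2 + D + D)) = 2*((D + l) + (-2 + 2*D)) = 2*(-2 + l + 3*D) = -4 + 2*l + 6*D)
T(N) = -869 (T(N) = -5 + 216*(-4) = -5 - 864 = -869)
c = 4 (c = -4 + 2*(2 - 4) + 6*2 = -4 + 2*(-2) + 12 = -4 - 4 + 12 = 4)
(c - 20181) + T(78) = (4 - 20181) - 869 = -20177 - 869 = -21046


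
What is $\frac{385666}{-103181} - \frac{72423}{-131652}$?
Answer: $- \frac{4811224741}{1509331668} \approx -3.1877$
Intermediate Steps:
$\frac{385666}{-103181} - \frac{72423}{-131652} = 385666 \left(- \frac{1}{103181}\right) - - \frac{8047}{14628} = - \frac{385666}{103181} + \frac{8047}{14628} = - \frac{4811224741}{1509331668}$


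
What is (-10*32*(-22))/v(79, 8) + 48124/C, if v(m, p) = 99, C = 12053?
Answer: 8147036/108477 ≈ 75.104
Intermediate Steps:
(-10*32*(-22))/v(79, 8) + 48124/C = (-10*32*(-22))/99 + 48124/12053 = -320*(-22)*(1/99) + 48124*(1/12053) = 7040*(1/99) + 48124/12053 = 640/9 + 48124/12053 = 8147036/108477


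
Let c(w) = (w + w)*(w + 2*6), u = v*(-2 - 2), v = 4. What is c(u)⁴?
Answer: 268435456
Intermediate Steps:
u = -16 (u = 4*(-2 - 2) = 4*(-4) = -16)
c(w) = 2*w*(12 + w) (c(w) = (2*w)*(w + 12) = (2*w)*(12 + w) = 2*w*(12 + w))
c(u)⁴ = (2*(-16)*(12 - 16))⁴ = (2*(-16)*(-4))⁴ = 128⁴ = 268435456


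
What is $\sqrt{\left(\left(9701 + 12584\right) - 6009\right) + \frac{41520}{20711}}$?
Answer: $\frac{2 \sqrt{1745594305129}}{20711} \approx 127.59$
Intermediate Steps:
$\sqrt{\left(\left(9701 + 12584\right) - 6009\right) + \frac{41520}{20711}} = \sqrt{\left(22285 - 6009\right) + 41520 \cdot \frac{1}{20711}} = \sqrt{16276 + \frac{41520}{20711}} = \sqrt{\frac{337133756}{20711}} = \frac{2 \sqrt{1745594305129}}{20711}$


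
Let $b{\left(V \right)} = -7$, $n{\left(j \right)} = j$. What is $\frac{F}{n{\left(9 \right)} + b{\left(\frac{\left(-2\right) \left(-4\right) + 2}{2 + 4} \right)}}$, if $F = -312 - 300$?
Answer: $-306$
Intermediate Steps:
$F = -612$
$\frac{F}{n{\left(9 \right)} + b{\left(\frac{\left(-2\right) \left(-4\right) + 2}{2 + 4} \right)}} = \frac{1}{9 - 7} \left(-612\right) = \frac{1}{2} \left(-612\right) = -306$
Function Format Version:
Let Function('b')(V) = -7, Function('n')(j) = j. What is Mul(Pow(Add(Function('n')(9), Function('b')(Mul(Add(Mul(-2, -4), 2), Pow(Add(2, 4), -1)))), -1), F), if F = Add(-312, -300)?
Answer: -306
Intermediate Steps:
F = -612
Mul(Pow(Add(Function('n')(9), Function('b')(Mul(Add(Mul(-2, -4), 2), Pow(Add(2, 4), -1)))), -1), F) = Mul(Pow(Add(9, -7), -1), -612) = Mul(Pow(2, -1), -612) = Mul(Rational(1, 2), -612) = -306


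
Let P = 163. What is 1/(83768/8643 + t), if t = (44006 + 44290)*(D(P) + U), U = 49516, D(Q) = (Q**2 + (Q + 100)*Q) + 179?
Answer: 8643/90915435045392 ≈ 9.5066e-11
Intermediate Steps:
D(Q) = 179 + Q**2 + Q*(100 + Q) (D(Q) = (Q**2 + (100 + Q)*Q) + 179 = (Q**2 + Q*(100 + Q)) + 179 = 179 + Q**2 + Q*(100 + Q))
t = 10518967368 (t = (44006 + 44290)*((179 + 2*163**2 + 100*163) + 49516) = 88296*((179 + 2*26569 + 16300) + 49516) = 88296*((179 + 53138 + 16300) + 49516) = 88296*(69617 + 49516) = 88296*119133 = 10518967368)
1/(83768/8643 + t) = 1/(83768/8643 + 10518967368) = 1/(90915435045392/8643) = 8643/90915435045392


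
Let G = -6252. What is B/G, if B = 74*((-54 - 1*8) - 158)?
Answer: 4070/1563 ≈ 2.6040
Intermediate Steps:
B = -16280 (B = 74*((-54 - 8) - 158) = 74*(-62 - 158) = 74*(-220) = -16280)
B/G = -16280/(-6252) = -16280*(-1/6252) = 4070/1563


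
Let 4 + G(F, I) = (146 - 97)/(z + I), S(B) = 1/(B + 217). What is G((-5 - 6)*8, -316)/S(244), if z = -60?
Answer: -715933/376 ≈ -1904.1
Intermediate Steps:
S(B) = 1/(217 + B)
G(F, I) = -4 + 49/(-60 + I) (G(F, I) = -4 + (146 - 97)/(-60 + I) = -4 + 49/(-60 + I))
G((-5 - 6)*8, -316)/S(244) = ((289 - 4*(-316))/(-60 - 316))/(1/(217 + 244)) = ((289 + 1264)/(-376))/(1/461) = (-1/376*1553)/(1/461) = -1553/376*461 = -715933/376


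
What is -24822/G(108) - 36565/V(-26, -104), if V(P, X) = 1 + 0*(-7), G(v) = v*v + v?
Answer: -23914889/654 ≈ -36567.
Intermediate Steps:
G(v) = v + v² (G(v) = v² + v = v + v²)
V(P, X) = 1 (V(P, X) = 1 + 0 = 1)
-24822/G(108) - 36565/V(-26, -104) = -24822*1/(108*(1 + 108)) - 36565/1 = -24822/(108*109) - 36565*1 = -24822/11772 - 36565 = -24822*1/11772 - 36565 = -1379/654 - 36565 = -23914889/654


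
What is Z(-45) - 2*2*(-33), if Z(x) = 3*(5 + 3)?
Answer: 156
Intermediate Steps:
Z(x) = 24 (Z(x) = 3*8 = 24)
Z(-45) - 2*2*(-33) = 24 - 2*2*(-33) = 24 - 2*(-66) = 24 - 1*(-132) = 24 + 132 = 156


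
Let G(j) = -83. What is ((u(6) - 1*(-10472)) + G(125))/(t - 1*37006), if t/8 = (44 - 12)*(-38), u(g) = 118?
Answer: -10507/46734 ≈ -0.22483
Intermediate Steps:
t = -9728 (t = 8*((44 - 12)*(-38)) = 8*(32*(-38)) = 8*(-1216) = -9728)
((u(6) - 1*(-10472)) + G(125))/(t - 1*37006) = ((118 - 1*(-10472)) - 83)/(-9728 - 1*37006) = ((118 + 10472) - 83)/(-9728 - 37006) = (10590 - 83)/(-46734) = 10507*(-1/46734) = -10507/46734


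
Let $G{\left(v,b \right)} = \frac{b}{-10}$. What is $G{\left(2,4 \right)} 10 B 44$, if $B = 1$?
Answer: $-176$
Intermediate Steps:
$G{\left(v,b \right)} = - \frac{b}{10}$ ($G{\left(v,b \right)} = b \left(- \frac{1}{10}\right) = - \frac{b}{10}$)
$G{\left(2,4 \right)} 10 B 44 = \left(- \frac{1}{10}\right) 4 \cdot 10 \cdot 1 \cdot 44 = \left(- \frac{2}{5}\right) 10 \cdot 44 = \left(-4\right) 44 = -176$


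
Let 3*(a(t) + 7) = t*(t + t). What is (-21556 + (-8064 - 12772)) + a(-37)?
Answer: -124459/3 ≈ -41486.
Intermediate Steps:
a(t) = -7 + 2*t²/3 (a(t) = -7 + (t*(t + t))/3 = -7 + (t*(2*t))/3 = -7 + (2*t²)/3 = -7 + 2*t²/3)
(-21556 + (-8064 - 12772)) + a(-37) = (-21556 + (-8064 - 12772)) + (-7 + (⅔)*(-37)²) = (-21556 - 20836) + (-7 + (⅔)*1369) = -42392 + (-7 + 2738/3) = -42392 + 2717/3 = -124459/3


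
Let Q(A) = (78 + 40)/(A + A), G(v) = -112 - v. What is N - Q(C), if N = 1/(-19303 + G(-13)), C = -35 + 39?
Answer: -572361/38804 ≈ -14.750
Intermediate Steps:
C = 4
Q(A) = 59/A (Q(A) = 118/((2*A)) = 118*(1/(2*A)) = 59/A)
N = -1/19402 (N = 1/(-19303 + (-112 - 1*(-13))) = 1/(-19303 + (-112 + 13)) = 1/(-19303 - 99) = 1/(-19402) = -1/19402 ≈ -5.1541e-5)
N - Q(C) = -1/19402 - 59/4 = -572361/38804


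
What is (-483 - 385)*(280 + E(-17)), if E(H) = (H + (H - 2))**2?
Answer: -1367968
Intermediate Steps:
E(H) = (-2 + 2*H)**2 (E(H) = (H + (-2 + H))**2 = (-2 + 2*H)**2)
(-483 - 385)*(280 + E(-17)) = (-483 - 385)*(280 + 4*(-1 - 17)**2) = -868*(280 + 4*(-18)**2) = -868*(280 + 4*324) = -868*(280 + 1296) = -868*1576 = -1367968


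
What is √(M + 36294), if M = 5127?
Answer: √41421 ≈ 203.52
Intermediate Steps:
√(M + 36294) = √(5127 + 36294) = √41421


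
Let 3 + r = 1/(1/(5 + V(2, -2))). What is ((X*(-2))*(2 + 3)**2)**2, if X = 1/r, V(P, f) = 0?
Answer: 625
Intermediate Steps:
r = 2 (r = -3 + 1/(1/(5 + 0)) = -3 + 1/(1/5) = -3 + 5 = 2)
X = 1/2 ≈ 0.50000
((X*(-2))*(2 + 3)**2)**2 = (((1/2)*(-2))*(2 + 3)**2)**2 = (-1*5**2)**2 = (-1*25)**2 = (-25)**2 = 625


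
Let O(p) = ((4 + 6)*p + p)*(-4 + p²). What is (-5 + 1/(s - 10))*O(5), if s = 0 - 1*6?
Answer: -93555/16 ≈ -5847.2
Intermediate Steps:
s = -6 (s = 0 - 6 = -6)
O(p) = 11*p*(-4 + p²) (O(p) = (10*p + p)*(-4 + p²) = (11*p)*(-4 + p²) = 11*p*(-4 + p²))
(-5 + 1/(s - 10))*O(5) = (-5 + 1/(-6 - 10))*(11*5*(-4 + 5²)) = (-5 + 1/(-16))*(11*5*(-4 + 25)) = (-5 - 1/16)*(11*5*21) = -81/16*1155 = -93555/16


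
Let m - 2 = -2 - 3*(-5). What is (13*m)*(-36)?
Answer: -7020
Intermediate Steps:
m = 15 (m = 2 + (-2 - 3*(-5)) = 2 + (-2 + 15) = 2 + 13 = 15)
(13*m)*(-36) = (13*15)*(-36) = 195*(-36) = -7020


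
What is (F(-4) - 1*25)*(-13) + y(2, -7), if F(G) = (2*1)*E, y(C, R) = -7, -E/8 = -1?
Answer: 110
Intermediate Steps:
E = 8 (E = -8*(-1) = 8)
F(G) = 16 (F(G) = (2*1)*8 = 2*8 = 16)
(F(-4) - 1*25)*(-13) + y(2, -7) = (16 - 1*25)*(-13) - 7 = (16 - 25)*(-13) - 7 = -9*(-13) - 7 = 117 - 7 = 110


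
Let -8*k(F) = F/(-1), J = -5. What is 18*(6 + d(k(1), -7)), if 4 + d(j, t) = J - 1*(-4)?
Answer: 18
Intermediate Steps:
k(F) = F/8 (k(F) = -F/(8*(-1)) = -F*(-1)/8 = -(-1)*F/8 = F/8)
d(j, t) = -5 (d(j, t) = -4 + (-5 - 1*(-4)) = -4 + (-5 + 4) = -4 - 1 = -5)
18*(6 + d(k(1), -7)) = 18*(6 - 5) = 18*1 = 18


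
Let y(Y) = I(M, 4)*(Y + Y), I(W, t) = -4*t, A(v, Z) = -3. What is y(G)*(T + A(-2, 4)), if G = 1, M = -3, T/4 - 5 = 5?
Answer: -1184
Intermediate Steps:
T = 40 (T = 20 + 4*5 = 20 + 20 = 40)
y(Y) = -32*Y (y(Y) = (-4*4)*(Y + Y) = -32*Y)
y(G)*(T + A(-2, 4)) = (-32*1)*(40 - 3) = -32*37 = -1184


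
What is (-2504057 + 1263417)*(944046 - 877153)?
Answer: -82990131520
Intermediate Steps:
(-2504057 + 1263417)*(944046 - 877153) = -1240640*66893 = -82990131520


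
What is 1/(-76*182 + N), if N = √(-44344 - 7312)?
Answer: -1729/23921985 - I*√12914/95687940 ≈ -7.2277e-5 - 1.1876e-6*I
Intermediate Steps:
N = 2*I*√12914 (N = √(-51656) = 2*I*√12914 ≈ 227.28*I)
1/(-76*182 + N) = 1/(-76*182 + 2*I*√12914) = 1/(-13832 + 2*I*√12914)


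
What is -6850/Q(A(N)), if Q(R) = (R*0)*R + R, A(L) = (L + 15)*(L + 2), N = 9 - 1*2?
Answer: -3425/99 ≈ -34.596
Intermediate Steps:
N = 7 (N = 9 - 2 = 7)
A(L) = (2 + L)*(15 + L) (A(L) = (15 + L)*(2 + L) = (2 + L)*(15 + L))
Q(R) = R (Q(R) = 0*R + R = 0 + R = R)
-6850/Q(A(N)) = -6850/(30 + 7² + 17*7) = -6850/(30 + 49 + 119) = -6850/198 = -6850*1/198 = -3425/99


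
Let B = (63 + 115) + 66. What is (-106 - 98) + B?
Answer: 40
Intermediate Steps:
B = 244 (B = 178 + 66 = 244)
(-106 - 98) + B = (-106 - 98) + 244 = -204 + 244 = 40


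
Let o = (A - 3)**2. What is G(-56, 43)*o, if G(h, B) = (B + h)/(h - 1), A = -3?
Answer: 156/19 ≈ 8.2105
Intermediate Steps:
G(h, B) = (B + h)/(-1 + h)
o = 36 (o = (-3 - 3)**2 = (-6)**2 = 36)
G(-56, 43)*o = ((43 - 56)/(-1 - 56))*36 = (-13/(-57))*36 = -1/57*(-13)*36 = (13/57)*36 = 156/19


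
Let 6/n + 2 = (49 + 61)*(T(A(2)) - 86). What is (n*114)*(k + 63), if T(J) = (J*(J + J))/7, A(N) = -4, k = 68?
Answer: -313614/31357 ≈ -10.001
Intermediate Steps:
T(J) = 2*J²/7 (T(J) = (J*(2*J))*(⅐) = (2*J²)*(⅐) = 2*J²/7)
n = -21/31357 (n = 6/(-2 + (49 + 61)*((2/7)*(-4)² - 86)) = 6/(-2 + 110*((2/7)*16 - 86)) = 6/(-2 + 110*(32/7 - 86)) = 6/(-2 + 110*(-570/7)) = 6/(-2 - 62700/7) = 6/(-62714/7) = 6*(-7/62714) = -21/31357 ≈ -0.00066971)
(n*114)*(k + 63) = (-21/31357*114)*(68 + 63) = -2394/31357*131 = -313614/31357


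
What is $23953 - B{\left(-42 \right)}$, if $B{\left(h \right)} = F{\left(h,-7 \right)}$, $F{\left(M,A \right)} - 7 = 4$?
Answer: $23942$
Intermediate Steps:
$F{\left(M,A \right)} = 11$ ($F{\left(M,A \right)} = 7 + 4 = 11$)
$B{\left(h \right)} = 11$
$23953 - B{\left(-42 \right)} = 23953 - 11 = 23942$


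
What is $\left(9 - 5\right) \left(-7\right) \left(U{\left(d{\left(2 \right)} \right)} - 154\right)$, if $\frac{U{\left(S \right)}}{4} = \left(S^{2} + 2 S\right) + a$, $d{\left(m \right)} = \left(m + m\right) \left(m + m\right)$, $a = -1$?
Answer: $-27832$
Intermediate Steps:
$d{\left(m \right)} = 4 m^{2}$ ($d{\left(m \right)} = 2 m 2 m = 4 m^{2}$)
$U{\left(S \right)} = -4 + 4 S^{2} + 8 S$ ($U{\left(S \right)} = 4 \left(\left(S^{2} + 2 S\right) - 1\right) = 4 \left(-1 + S^{2} + 2 S\right) = -4 + 4 S^{2} + 8 S$)
$\left(9 - 5\right) \left(-7\right) \left(U{\left(d{\left(2 \right)} \right)} - 154\right) = \left(9 - 5\right) \left(-7\right) \left(\left(-4 + 4 \left(4 \cdot 2^{2}\right)^{2} + 8 \cdot 4 \cdot 2^{2}\right) - 154\right) = 4 \left(-7\right) \left(\left(-4 + 4 \left(4 \cdot 4\right)^{2} + 8 \cdot 4 \cdot 4\right) - 154\right) = - 28 \left(\left(-4 + 4 \cdot 16^{2} + 8 \cdot 16\right) - 154\right) = - 28 \left(\left(-4 + 4 \cdot 256 + 128\right) - 154\right) = - 28 \left(\left(-4 + 1024 + 128\right) - 154\right) = - 28 \left(1148 - 154\right) = \left(-28\right) 994 = -27832$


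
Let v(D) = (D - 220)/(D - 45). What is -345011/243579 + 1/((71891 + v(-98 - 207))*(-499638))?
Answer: -4130957572797548/2916470821523595 ≈ -1.4164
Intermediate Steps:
v(D) = (-220 + D)/(-45 + D)
-345011/243579 + 1/((71891 + v(-98 - 207))*(-499638)) = -345011/243579 + 1/((71891 + (-220 + (-98 - 207))/(-45 + (-98 - 207)))*(-499638)) = -345011*1/243579 - 1/499638/(71891 + (-220 - 305)/(-45 - 305)) = -345011/243579 - 1/499638/(71891 - 525/(-350)) = -345011/243579 - 1/499638/(71891 - 1/350*(-525)) = -345011/243579 - 1/499638/(71891 + 3/2) = -345011/243579 - 1/499638/(143785/2) = -345011/243579 + (2/143785)*(-1/499638) = -345011/243579 - 1/35920224915 = -4130957572797548/2916470821523595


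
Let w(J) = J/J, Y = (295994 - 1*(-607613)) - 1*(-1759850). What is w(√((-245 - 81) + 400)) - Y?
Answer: -2663456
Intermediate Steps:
Y = 2663457 (Y = (295994 + 607613) + 1759850 = 903607 + 1759850 = 2663457)
w(J) = 1
w(√((-245 - 81) + 400)) - Y = 1 - 1*2663457 = 1 - 2663457 = -2663456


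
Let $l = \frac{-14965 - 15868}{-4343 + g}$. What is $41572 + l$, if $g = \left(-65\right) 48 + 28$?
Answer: $\frac{309118653}{7435} \approx 41576.0$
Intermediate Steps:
$g = -3092$ ($g = -3120 + 28 = -3092$)
$l = \frac{30833}{7435}$ ($l = \frac{-14965 - 15868}{-4343 - 3092} = - \frac{30833}{-7435} = \left(-30833\right) \left(- \frac{1}{7435}\right) = \frac{30833}{7435} \approx 4.147$)
$41572 + l = 41572 + \frac{30833}{7435} = \frac{309118653}{7435}$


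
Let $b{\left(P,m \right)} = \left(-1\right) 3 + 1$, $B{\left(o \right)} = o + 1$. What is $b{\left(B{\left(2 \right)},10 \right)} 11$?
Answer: $-22$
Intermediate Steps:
$B{\left(o \right)} = 1 + o$
$b{\left(P,m \right)} = -2$ ($b{\left(P,m \right)} = -3 + 1 = -2$)
$b{\left(B{\left(2 \right)},10 \right)} 11 = \left(-2\right) 11 = -22$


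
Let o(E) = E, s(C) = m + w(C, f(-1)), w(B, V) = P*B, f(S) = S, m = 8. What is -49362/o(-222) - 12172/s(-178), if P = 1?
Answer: 54381/185 ≈ 293.95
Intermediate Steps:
w(B, V) = B (w(B, V) = 1*B = B)
s(C) = 8 + C
-49362/o(-222) - 12172/s(-178) = -49362/(-222) - 12172/(8 - 178) = -49362*(-1/222) - 12172/(-170) = 8227/37 - 12172*(-1/170) = 8227/37 + 358/5 = 54381/185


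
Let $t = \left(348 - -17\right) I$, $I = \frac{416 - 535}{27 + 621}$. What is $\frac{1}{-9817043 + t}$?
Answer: $- \frac{648}{6361487299} \approx -1.0186 \cdot 10^{-7}$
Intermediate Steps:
$I = - \frac{119}{648} \approx -0.18364$
$t = - \frac{43435}{648}$ ($t = \left(348 - -17\right) \left(- \frac{119}{648}\right) = \left(348 + 17\right) \left(- \frac{119}{648}\right) = 365 \left(- \frac{119}{648}\right) = - \frac{43435}{648} \approx -67.029$)
$\frac{1}{-9817043 + t} = \frac{1}{-9817043 - \frac{43435}{648}} = \frac{1}{- \frac{6361487299}{648}} = - \frac{648}{6361487299}$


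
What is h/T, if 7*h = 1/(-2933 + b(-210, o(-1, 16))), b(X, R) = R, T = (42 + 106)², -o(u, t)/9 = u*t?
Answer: -1/427631792 ≈ -2.3385e-9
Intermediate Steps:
o(u, t) = -9*t*u (o(u, t) = -9*u*t = -9*t*u)
T = 21904 (T = 148² = 21904)
h = -1/19523 (h = 1/(7*(-2933 - 9*16*(-1))) = 1/(7*(-2933 + 144)) = (⅐)/(-2789) = (⅐)*(-1/2789) = -1/19523 ≈ -5.1222e-5)
h/T = -1/19523/21904 = -1/19523*1/21904 = -1/427631792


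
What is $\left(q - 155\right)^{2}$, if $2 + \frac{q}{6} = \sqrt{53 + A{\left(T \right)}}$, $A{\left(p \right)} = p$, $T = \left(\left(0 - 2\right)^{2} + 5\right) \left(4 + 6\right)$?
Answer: $33037 - 2004 \sqrt{143} \approx 9072.6$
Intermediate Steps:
$T = 90$ ($T = \left(\left(-2\right)^{2} + 5\right) 10 = \left(4 + 5\right) 10 = 9 \cdot 10 = 90$)
$q = -12 + 6 \sqrt{143}$ ($q = -12 + 6 \sqrt{53 + 90} = -12 + 6 \sqrt{143} \approx 59.75$)
$\left(q - 155\right)^{2} = \left(\left(-12 + 6 \sqrt{143}\right) - 155\right)^{2} = \left(-167 + 6 \sqrt{143}\right)^{2}$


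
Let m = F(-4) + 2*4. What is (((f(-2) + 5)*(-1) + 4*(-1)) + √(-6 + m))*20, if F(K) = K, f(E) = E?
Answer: -140 + 20*I*√2 ≈ -140.0 + 28.284*I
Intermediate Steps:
m = 4 (m = -4 + 2*4 = -4 + 8 = 4)
(((f(-2) + 5)*(-1) + 4*(-1)) + √(-6 + m))*20 = (((-2 + 5)*(-1) + 4*(-1)) + √(-6 + 4))*20 = ((3*(-1) - 4) + √(-2))*20 = ((-3 - 4) + I*√2)*20 = (-7 + I*√2)*20 = -140 + 20*I*√2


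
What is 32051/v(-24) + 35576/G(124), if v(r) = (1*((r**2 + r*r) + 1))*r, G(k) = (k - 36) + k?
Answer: 244416065/1466616 ≈ 166.65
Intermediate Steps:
G(k) = -36 + 2*k (G(k) = (-36 + k) + k = -36 + 2*k)
v(r) = r*(1 + 2*r**2) (v(r) = (1*((r**2 + r**2) + 1))*r = (1*(2*r**2 + 1))*r = (1*(1 + 2*r**2))*r = (1 + 2*r**2)*r = r*(1 + 2*r**2))
32051/v(-24) + 35576/G(124) = 32051/(-24 + 2*(-24)**3) + 35576/(-36 + 2*124) = 32051/(-24 + 2*(-13824)) + 35576/(-36 + 248) = 32051/(-24 - 27648) + 35576/212 = 32051/(-27672) + 35576*(1/212) = 32051*(-1/27672) + 8894/53 = -32051/27672 + 8894/53 = 244416065/1466616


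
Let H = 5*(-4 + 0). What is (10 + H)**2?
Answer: 100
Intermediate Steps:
H = -20 (H = 5*(-4) = -20)
(10 + H)**2 = (10 - 20)**2 = (-10)**2 = 100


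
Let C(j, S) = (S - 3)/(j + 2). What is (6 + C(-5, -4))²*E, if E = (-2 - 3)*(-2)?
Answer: 6250/9 ≈ 694.44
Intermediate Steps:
C(j, S) = (-3 + S)/(2 + j)
E = 10 (E = -5*(-2) = 10)
(6 + C(-5, -4))²*E = (6 + (-3 - 4)/(2 - 5))²*10 = (6 - 7/(-3))²*10 = (6 - ⅓*(-7))²*10 = (6 + 7/3)²*10 = (25/3)²*10 = (625/9)*10 = 6250/9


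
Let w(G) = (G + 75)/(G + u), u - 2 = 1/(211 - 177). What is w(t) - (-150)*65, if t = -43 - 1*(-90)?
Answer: 16257398/1667 ≈ 9752.5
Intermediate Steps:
u = 69/34 (u = 2 + 1/(211 - 177) = 2 + 1/34 = 69/34 ≈ 2.0294)
t = 47 (t = -43 + 90 = 47)
w(G) = (75 + G)/(69/34 + G) (w(G) = (G + 75)/(G + 69/34) = (75 + G)/(69/34 + G))
w(t) - (-150)*65 = 34*(75 + 47)/(69 + 34*47) - (-150)*65 = 34*122/(69 + 1598) - 1*(-9750) = 34*122/1667 + 9750 = 34*(1/1667)*122 + 9750 = 4148/1667 + 9750 = 16257398/1667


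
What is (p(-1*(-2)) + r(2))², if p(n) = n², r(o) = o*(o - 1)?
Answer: 36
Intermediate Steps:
r(o) = o*(-1 + o)
(p(-1*(-2)) + r(2))² = ((-1*(-2))² + 2*(-1 + 2))² = (2² + 2*1)² = (4 + 2)² = 6² = 36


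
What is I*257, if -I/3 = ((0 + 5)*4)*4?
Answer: -61680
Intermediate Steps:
I = -240 (I = -3*(0 + 5)*4*4 = -3*5*4*4 = -60*4 = -3*80 = -240)
I*257 = -240*257 = -61680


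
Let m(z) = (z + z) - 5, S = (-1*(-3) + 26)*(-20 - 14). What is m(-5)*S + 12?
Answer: 14802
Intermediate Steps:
S = -986 (S = (3 + 26)*(-34) = 29*(-34) = -986)
m(z) = -5 + 2*z (m(z) = 2*z - 5 = -5 + 2*z)
m(-5)*S + 12 = (-5 + 2*(-5))*(-986) + 12 = (-5 - 10)*(-986) + 12 = -15*(-986) + 12 = 14790 + 12 = 14802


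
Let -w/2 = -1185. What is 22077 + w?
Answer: 24447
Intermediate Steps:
w = 2370 (w = -2*(-1185) = 2370)
22077 + w = 22077 + 2370 = 24447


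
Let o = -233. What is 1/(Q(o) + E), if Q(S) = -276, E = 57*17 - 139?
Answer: 1/554 ≈ 0.0018051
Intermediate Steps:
E = 830 (E = 969 - 139 = 830)
1/(Q(o) + E) = 1/(-276 + 830) = 1/554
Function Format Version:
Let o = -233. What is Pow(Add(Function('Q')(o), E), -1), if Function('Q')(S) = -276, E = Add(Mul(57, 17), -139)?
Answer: Rational(1, 554) ≈ 0.0018051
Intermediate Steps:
E = 830 (E = Add(969, -139) = 830)
Pow(Add(Function('Q')(o), E), -1) = Pow(Add(-276, 830), -1) = Pow(554, -1) = Rational(1, 554)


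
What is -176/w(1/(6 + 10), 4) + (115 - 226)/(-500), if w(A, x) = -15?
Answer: 17933/1500 ≈ 11.955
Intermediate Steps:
-176/w(1/(6 + 10), 4) + (115 - 226)/(-500) = -176/(-15) + (115 - 226)/(-500) = -176*(-1/15) - 111*(-1/500) = 176/15 + 111/500 = 17933/1500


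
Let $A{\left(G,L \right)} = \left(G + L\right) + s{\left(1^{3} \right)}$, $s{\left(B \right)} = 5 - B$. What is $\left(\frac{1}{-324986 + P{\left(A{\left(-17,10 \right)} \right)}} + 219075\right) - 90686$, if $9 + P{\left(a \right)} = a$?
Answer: $\frac{41726168221}{324998} \approx 1.2839 \cdot 10^{5}$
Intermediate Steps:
$A{\left(G,L \right)} = 4 + G + L$ ($A{\left(G,L \right)} = \left(G + L\right) + \left(5 - 1^{3}\right) = \left(G + L\right) + \left(5 - 1\right) = \left(G + L\right) + 4 = 4 + G + L$)
$P{\left(a \right)} = -9 + a$
$\left(\frac{1}{-324986 + P{\left(A{\left(-17,10 \right)} \right)}} + 219075\right) - 90686 = \left(\frac{1}{-324986 + \left(-9 + \left(4 - 17 + 10\right)\right)} + 219075\right) - 90686 = \left(\frac{1}{-324986 - 12} + 219075\right) - 90686 = \left(\frac{1}{-324998} + 219075\right) - 90686 = \left(- \frac{1}{324998} + 219075\right) - 90686 = \frac{71198936849}{324998} - 90686 = \frac{41726168221}{324998}$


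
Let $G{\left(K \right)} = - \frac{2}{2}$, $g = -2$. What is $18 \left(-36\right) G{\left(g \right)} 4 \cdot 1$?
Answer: $2592$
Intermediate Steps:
$G{\left(K \right)} = -1$ ($G{\left(K \right)} = \left(-2\right) \frac{1}{2} = -1$)
$18 \left(-36\right) G{\left(g \right)} 4 \cdot 1 = 18 \left(-36\right) \left(-1\right) 4 \cdot 1 = - 648 \left(\left(-4\right) 1\right) = \left(-648\right) \left(-4\right) = 2592$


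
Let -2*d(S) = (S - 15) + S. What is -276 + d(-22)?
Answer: -493/2 ≈ -246.50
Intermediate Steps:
d(S) = 15/2 - S (d(S) = -((S - 15) + S)/2 = -((-15 + S) + S)/2 = -(-15 + 2*S)/2 = 15/2 - S)
-276 + d(-22) = -276 + (15/2 - 1*(-22)) = -276 + (15/2 + 22) = -276 + 59/2 = -493/2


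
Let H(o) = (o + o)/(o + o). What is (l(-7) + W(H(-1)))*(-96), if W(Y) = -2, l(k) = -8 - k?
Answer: 288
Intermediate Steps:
H(o) = 1 (H(o) = (2*o)/((2*o)) = (2*o)*(1/(2*o)) = 1)
(l(-7) + W(H(-1)))*(-96) = ((-8 - 1*(-7)) - 2)*(-96) = ((-8 + 7) - 2)*(-96) = (-1 - 2)*(-96) = -3*(-96) = 288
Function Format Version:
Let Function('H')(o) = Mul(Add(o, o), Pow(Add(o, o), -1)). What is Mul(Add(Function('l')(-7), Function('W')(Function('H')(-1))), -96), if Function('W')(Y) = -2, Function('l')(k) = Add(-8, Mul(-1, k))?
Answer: 288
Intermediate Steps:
Function('H')(o) = 1 (Function('H')(o) = Mul(Mul(2, o), Pow(Mul(2, o), -1)) = Mul(Mul(2, o), Mul(Rational(1, 2), Pow(o, -1))) = 1)
Mul(Add(Function('l')(-7), Function('W')(Function('H')(-1))), -96) = Mul(Add(Add(-8, Mul(-1, -7)), -2), -96) = Mul(Add(Add(-8, 7), -2), -96) = Mul(Add(-1, -2), -96) = Mul(-3, -96) = 288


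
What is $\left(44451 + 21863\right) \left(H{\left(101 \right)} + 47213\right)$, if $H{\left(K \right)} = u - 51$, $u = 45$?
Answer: $3130484998$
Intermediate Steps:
$H{\left(K \right)} = -6$ ($H{\left(K \right)} = 45 - 51 = -6$)
$\left(44451 + 21863\right) \left(H{\left(101 \right)} + 47213\right) = \left(44451 + 21863\right) \left(-6 + 47213\right) = 66314 \cdot 47207 = 3130484998$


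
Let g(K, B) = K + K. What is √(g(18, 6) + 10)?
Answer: √46 ≈ 6.7823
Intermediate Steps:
g(K, B) = 2*K
√(g(18, 6) + 10) = √(2*18 + 10) = √(36 + 10) = √46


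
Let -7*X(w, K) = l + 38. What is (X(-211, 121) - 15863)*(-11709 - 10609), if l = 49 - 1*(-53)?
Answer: 354476794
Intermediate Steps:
l = 102 (l = 49 + 53 = 102)
X(w, K) = -20 (X(w, K) = -(102 + 38)/7 = -⅐*140 = -20)
(X(-211, 121) - 15863)*(-11709 - 10609) = (-20 - 15863)*(-11709 - 10609) = -15883*(-22318) = 354476794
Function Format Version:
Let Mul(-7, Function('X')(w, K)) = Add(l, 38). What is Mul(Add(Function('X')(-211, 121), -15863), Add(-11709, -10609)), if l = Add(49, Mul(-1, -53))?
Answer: 354476794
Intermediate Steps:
l = 102 (l = Add(49, 53) = 102)
Function('X')(w, K) = -20 (Function('X')(w, K) = Mul(Rational(-1, 7), Add(102, 38)) = Mul(Rational(-1, 7), 140) = -20)
Mul(Add(Function('X')(-211, 121), -15863), Add(-11709, -10609)) = Mul(Add(-20, -15863), Add(-11709, -10609)) = Mul(-15883, -22318) = 354476794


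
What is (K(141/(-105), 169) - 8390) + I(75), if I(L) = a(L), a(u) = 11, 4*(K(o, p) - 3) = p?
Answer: -33335/4 ≈ -8333.8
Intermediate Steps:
K(o, p) = 3 + p/4
I(L) = 11
(K(141/(-105), 169) - 8390) + I(75) = ((3 + (¼)*169) - 8390) + 11 = ((3 + 169/4) - 8390) + 11 = (181/4 - 8390) + 11 = -33379/4 + 11 = -33335/4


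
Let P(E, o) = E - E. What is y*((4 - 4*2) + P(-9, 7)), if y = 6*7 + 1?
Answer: -172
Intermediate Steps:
P(E, o) = 0
y = 43 (y = 42 + 1 = 43)
y*((4 - 4*2) + P(-9, 7)) = 43*((4 - 4*2) + 0) = 43*((4 - 8) + 0) = 43*(-4 + 0) = 43*(-4) = -172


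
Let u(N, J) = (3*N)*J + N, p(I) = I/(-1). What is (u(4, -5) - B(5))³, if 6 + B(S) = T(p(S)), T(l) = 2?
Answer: -140608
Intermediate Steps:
p(I) = -I (p(I) = I*(-1) = -I)
B(S) = -4 (B(S) = -6 + 2 = -4)
u(N, J) = N + 3*J*N (u(N, J) = 3*J*N + N = N + 3*J*N)
(u(4, -5) - B(5))³ = (4*(1 + 3*(-5)) - 1*(-4))³ = (4*(1 - 15) + 4)³ = (4*(-14) + 4)³ = (-56 + 4)³ = (-52)³ = -140608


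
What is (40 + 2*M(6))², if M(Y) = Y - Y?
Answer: 1600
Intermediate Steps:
M(Y) = 0
(40 + 2*M(6))² = (40 + 2*0)² = (40 + 0)² = 40² = 1600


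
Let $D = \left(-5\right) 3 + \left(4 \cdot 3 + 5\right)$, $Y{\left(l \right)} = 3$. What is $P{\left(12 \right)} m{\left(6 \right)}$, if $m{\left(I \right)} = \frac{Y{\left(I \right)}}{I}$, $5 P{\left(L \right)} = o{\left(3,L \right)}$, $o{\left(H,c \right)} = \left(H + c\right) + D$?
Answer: $\frac{17}{10} \approx 1.7$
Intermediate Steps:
$D = 2$ ($D = -15 + \left(12 + 5\right) = -15 + 17 = 2$)
$o{\left(H,c \right)} = 2 + H + c$ ($o{\left(H,c \right)} = \left(H + c\right) + 2 = 2 + H + c$)
$P{\left(L \right)} = 1 + \frac{L}{5}$ ($P{\left(L \right)} = \frac{2 + 3 + L}{5} = \frac{5 + L}{5} = 1 + \frac{L}{5}$)
$m{\left(I \right)} = \frac{3}{I}$
$P{\left(12 \right)} m{\left(6 \right)} = \left(1 + \frac{1}{5} \cdot 12\right) \frac{3}{6} = \left(1 + \frac{12}{5}\right) 3 \cdot \frac{1}{6} = \frac{17}{5} \cdot \frac{1}{2} = \frac{17}{10}$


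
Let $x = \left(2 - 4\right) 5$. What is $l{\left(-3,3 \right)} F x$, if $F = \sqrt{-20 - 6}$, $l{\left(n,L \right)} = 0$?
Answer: $0$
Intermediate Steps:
$x = -10$ ($x = \left(-2\right) 5 = -10$)
$F = i \sqrt{26}$ ($F = \sqrt{-26} = i \sqrt{26} \approx 5.099 i$)
$l{\left(-3,3 \right)} F x = 0 i \sqrt{26} \left(-10\right) = 0 \left(-10\right) = 0$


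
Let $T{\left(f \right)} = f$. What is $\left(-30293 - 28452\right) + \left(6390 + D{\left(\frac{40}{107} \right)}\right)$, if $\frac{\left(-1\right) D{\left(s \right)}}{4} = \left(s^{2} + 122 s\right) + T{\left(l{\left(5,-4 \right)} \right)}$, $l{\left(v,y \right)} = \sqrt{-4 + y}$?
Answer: $- \frac{601507435}{11449} - 8 i \sqrt{2} \approx -52538.0 - 11.314 i$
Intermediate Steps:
$D{\left(s \right)} = - 488 s - 4 s^{2} - 8 i \sqrt{2}$ ($D{\left(s \right)} = - 4 \left(\left(s^{2} + 122 s\right) + \sqrt{-4 - 4}\right) = - 4 \left(\left(s^{2} + 122 s\right) + \sqrt{-8}\right) = - 4 \left(\left(s^{2} + 122 s\right) + 2 i \sqrt{2}\right) = - 4 \left(s^{2} + 122 s + 2 i \sqrt{2}\right) = - 488 s - 4 s^{2} - 8 i \sqrt{2}$)
$\left(-30293 - 28452\right) + \left(6390 + D{\left(\frac{40}{107} \right)}\right) = \left(-30293 - 28452\right) - \left(- \frac{73152710}{11449} + 8 i \sqrt{2} + 488 \cdot 40 \cdot \frac{1}{107}\right) = -58745 - \left(- \frac{73152710}{11449} + 8 i \sqrt{2} + 488 \cdot 40 \cdot \frac{1}{107}\right) = -58745 + \left(6390 - \left(\frac{19520}{107} + \frac{6400}{11449} + 8 i \sqrt{2}\right)\right) = -58745 + \left(6390 - \left(\frac{2095040}{11449} + 8 i \sqrt{2}\right)\right) = -58745 + \left(\frac{71064070}{11449} - 8 i \sqrt{2}\right) = - \frac{601507435}{11449} - 8 i \sqrt{2}$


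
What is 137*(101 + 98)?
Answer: 27263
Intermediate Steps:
137*(101 + 98) = 137*199 = 27263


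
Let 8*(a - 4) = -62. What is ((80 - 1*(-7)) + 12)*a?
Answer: -1485/4 ≈ -371.25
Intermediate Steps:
a = -15/4 (a = 4 + (⅛)*(-62) = 4 - 31/4 = -15/4 ≈ -3.7500)
((80 - 1*(-7)) + 12)*a = ((80 - 1*(-7)) + 12)*(-15/4) = ((80 + 7) + 12)*(-15/4) = (87 + 12)*(-15/4) = 99*(-15/4) = -1485/4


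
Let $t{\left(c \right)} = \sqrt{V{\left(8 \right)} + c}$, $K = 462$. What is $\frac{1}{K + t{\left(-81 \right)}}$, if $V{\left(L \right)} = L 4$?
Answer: $\frac{66}{30499} - \frac{i}{30499} \approx 0.002164 - 3.2788 \cdot 10^{-5} i$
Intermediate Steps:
$V{\left(L \right)} = 4 L$
$t{\left(c \right)} = \sqrt{32 + c}$ ($t{\left(c \right)} = \sqrt{4 \cdot 8 + c} = \sqrt{32 + c}$)
$\frac{1}{K + t{\left(-81 \right)}} = \frac{1}{462 + \sqrt{32 - 81}} = \frac{1}{462 + \sqrt{-49}} = \frac{1}{462 + 7 i} = \frac{462 - 7 i}{213493}$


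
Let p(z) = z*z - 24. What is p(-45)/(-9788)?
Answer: -2001/9788 ≈ -0.20443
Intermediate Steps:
p(z) = -24 + z**2 (p(z) = z**2 - 24 = -24 + z**2)
p(-45)/(-9788) = (-24 + (-45)**2)/(-9788) = (-24 + 2025)*(-1/9788) = 2001*(-1/9788) = -2001/9788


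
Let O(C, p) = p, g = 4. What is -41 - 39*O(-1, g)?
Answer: -197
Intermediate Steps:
-41 - 39*O(-1, g) = -41 - 39*4 = -41 - 156 = -197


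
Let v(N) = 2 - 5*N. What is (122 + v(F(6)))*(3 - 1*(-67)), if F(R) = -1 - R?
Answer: 11130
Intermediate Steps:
(122 + v(F(6)))*(3 - 1*(-67)) = (122 + (2 - 5*(-1 - 1*6)))*(3 - 1*(-67)) = (122 + (2 - 5*(-1 - 6)))*(3 + 67) = (122 + (2 - 5*(-7)))*70 = (122 + (2 + 35))*70 = (122 + 37)*70 = 159*70 = 11130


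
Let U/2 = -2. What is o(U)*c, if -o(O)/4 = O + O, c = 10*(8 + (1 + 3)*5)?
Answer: 8960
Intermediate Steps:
U = -4 (U = 2*(-2) = -4)
c = 280 (c = 10*(8 + 4*5) = 10*(8 + 20) = 10*28 = 280)
o(O) = -8*O (o(O) = -4*(O + O) = -8*O)
o(U)*c = -8*(-4)*280 = 32*280 = 8960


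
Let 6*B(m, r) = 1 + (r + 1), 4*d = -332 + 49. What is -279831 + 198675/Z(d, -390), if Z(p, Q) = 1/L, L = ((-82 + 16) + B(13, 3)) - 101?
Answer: -66585987/2 ≈ -3.3293e+7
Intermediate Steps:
d = -283/4 (d = (-332 + 49)/4 = (1/4)*(-283) = -283/4 ≈ -70.750)
B(m, r) = 1/3 + r/6 (B(m, r) = (1 + (r + 1))/6 = (1 + (1 + r))/6 = (2 + r)/6 = 1/3 + r/6)
L = -997/6 (L = ((-82 + 16) + (1/3 + (1/6)*3)) - 101 = (-66 + (1/3 + 1/2)) - 101 = (-66 + 5/6) - 101 = -391/6 - 101 = -997/6 ≈ -166.17)
Z(p, Q) = -6/997 (Z(p, Q) = 1/(-997/6) = -6/997)
-279831 + 198675/Z(d, -390) = -279831 + 198675/(-6/997) = -279831 + 198675*(-997/6) = -279831 - 66026325/2 = -66585987/2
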